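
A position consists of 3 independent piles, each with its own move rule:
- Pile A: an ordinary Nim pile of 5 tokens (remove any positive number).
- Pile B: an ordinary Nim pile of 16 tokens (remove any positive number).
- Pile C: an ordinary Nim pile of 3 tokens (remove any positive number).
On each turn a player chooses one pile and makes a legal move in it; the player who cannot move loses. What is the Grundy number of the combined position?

Pile A is a plain Nim pile of size 5, so its Grundy value is 5.
Pile B is a plain Nim pile of size 16, so its Grundy value is 16.
Pile C is a plain Nim pile of size 3, so its Grundy value is 3.
By the Sprague-Grundy theorem, the Grundy value of a sum of independent games is the XOR of the component values.
Combined value = 5 XOR 16 XOR 3 = 22.

22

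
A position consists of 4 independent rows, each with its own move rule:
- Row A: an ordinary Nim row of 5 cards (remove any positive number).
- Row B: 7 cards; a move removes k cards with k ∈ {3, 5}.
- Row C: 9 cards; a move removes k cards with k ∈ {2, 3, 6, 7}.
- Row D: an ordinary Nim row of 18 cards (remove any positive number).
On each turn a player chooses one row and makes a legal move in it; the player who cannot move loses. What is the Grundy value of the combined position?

21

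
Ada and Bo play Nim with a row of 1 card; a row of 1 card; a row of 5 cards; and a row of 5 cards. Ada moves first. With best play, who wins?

Bo wins

Compute the nim-sum pairwise:
1 ^ 1 = 0
0 ^ 5 = 5
5 ^ 5 = 0
The nim-sum is 0, so this is a P-position: the player to move is in a losing position under optimal play; Ada is about to move from it and so loses — Bo wins.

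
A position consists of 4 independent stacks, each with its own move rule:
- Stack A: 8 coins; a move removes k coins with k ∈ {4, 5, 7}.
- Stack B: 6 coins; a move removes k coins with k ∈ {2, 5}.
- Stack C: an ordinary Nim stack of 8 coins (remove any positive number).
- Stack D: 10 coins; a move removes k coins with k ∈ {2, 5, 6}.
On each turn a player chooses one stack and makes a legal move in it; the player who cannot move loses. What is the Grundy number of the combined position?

10

Grundy values for stack A (subtraction set {4, 5, 7}):
g(0) = mex{} = 0
g(1) = mex{} = 0
g(2) = mex{} = 0
g(3) = mex{} = 0
g(4) = mex{0} = 1
g(5) = mex{0} = 1
g(6) = mex{0} = 1
g(7) = mex{0} = 1
g(8) = mex{0,1} = 2
So g(8) = 2.
Build the Grundy sequence for stack B with g(k) = mex{g(k−s) : s ∈ {2, 5}, s ≤ k}:
g(0) = mex{} = 0
g(1) = mex{} = 0
g(2) = mex{0} = 1
g(3) = mex{0} = 1
g(4) = mex{1} = 0
g(5) = mex{0,1} = 2
g(6) = mex{0} = 1
So g(6) = 1.
Stack C is a plain Nim stack of size 8, so its Grundy value is 8.
Grundy values for stack D (subtraction set {2, 5, 6}):
g(0) = mex{} = 0
g(1) = mex{} = 0
g(2) = mex{0} = 1
g(3) = mex{0} = 1
g(4) = mex{1} = 0
g(5) = mex{0,1} = 2
g(6) = mex{0} = 1
g(7) = mex{0,1,2} = 3
g(8) = mex{1} = 0
g(9) = mex{0,1,3} = 2
g(10) = mex{0,2} = 1
So g(10) = 1.
By the Sprague-Grundy theorem, the Grundy value of a sum of independent games is the XOR of the component values.
Combined value = 2 ⊕ 1 ⊕ 8 ⊕ 1 = 10.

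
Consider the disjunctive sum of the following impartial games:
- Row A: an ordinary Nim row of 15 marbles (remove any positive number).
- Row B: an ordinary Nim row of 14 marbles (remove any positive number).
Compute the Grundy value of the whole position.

Row A is a plain Nim row of size 15, so its Grundy value is 15.
Row B is a plain Nim row of size 14, so its Grundy value is 14.
The value of a disjunctive sum is the nim-sum of the parts.
Combined value = 15 ⊕ 14 = 1.

1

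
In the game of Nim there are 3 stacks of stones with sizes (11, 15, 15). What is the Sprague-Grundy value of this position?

11

Compute the nim-sum pairwise:
11 XOR 15 = 4
4 XOR 15 = 11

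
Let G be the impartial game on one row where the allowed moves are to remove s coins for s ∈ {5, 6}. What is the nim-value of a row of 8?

1

Build the Grundy sequence with g(k) = mex{g(k−s) : s ∈ {5, 6}, s ≤ k}:
g(0) = mex{} = 0
g(1) = mex{} = 0
g(2) = mex{} = 0
g(3) = mex{} = 0
g(4) = mex{} = 0
g(5) = mex{0} = 1
g(6) = mex{0} = 1
g(7) = mex{0} = 1
g(8) = mex{0} = 1
So g(8) = 1.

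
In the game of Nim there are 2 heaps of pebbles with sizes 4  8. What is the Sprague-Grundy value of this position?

In binary:
  0100  (4)
  1000  (8)
  ----
  1100  (12)

12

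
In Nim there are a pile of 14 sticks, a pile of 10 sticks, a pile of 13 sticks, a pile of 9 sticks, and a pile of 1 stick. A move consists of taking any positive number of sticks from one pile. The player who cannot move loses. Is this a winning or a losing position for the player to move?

Winning position

Write each in binary and XOR column by column:
  1110  (14)
  1010  (10)
  1101  (13)
  1001  (9)
  0001  (1)
  ----
  0001  (1)
The nim-sum is 1 ≠ 0, so this is an N-position: the player to move can win.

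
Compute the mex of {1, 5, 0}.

The values 0, 1 are all present; 2 is the first non-negative integer missing from the set.

2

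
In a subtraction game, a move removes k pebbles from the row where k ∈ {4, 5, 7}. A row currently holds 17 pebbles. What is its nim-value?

Grundy values for subtraction set {4, 5, 7}:
k:     0  1  2  3  4  5  6  7  8  9 10 11 12 13 14 15 16 17
g(k):  0  0  0  0  1  1  1  1  2  2  2  0  0  0  0  1  1  1
So g(17) = 1.

1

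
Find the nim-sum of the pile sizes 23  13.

26

Nim-sum: 23 XOR 13 = 26.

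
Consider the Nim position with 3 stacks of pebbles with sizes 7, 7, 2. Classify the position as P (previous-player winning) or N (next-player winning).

N-position

Compute the nim-sum pairwise:
7 ^ 7 = 0
0 ^ 2 = 2
The nim-sum is 2 ≠ 0, so this is an N-position: the player to move can win.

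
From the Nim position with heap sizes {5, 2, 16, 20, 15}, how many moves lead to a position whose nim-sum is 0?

Nim-sum: 5 ^ 2 ^ 16 ^ 20 ^ 15 = 12.
The overall nim-sum is X = 12. A heap of size p has a winning move iff p XOR X < p (reduce it to p XOR X).
  5: 5 XOR 12 = 9 ≥ 5 — no move.
  2: 2 XOR 12 = 14 ≥ 2 — no move.
  16: 16 XOR 12 = 28 ≥ 16 — no move.
  20: 20 XOR 12 = 24 ≥ 20 — no move.
  15: 15 XOR 12 = 3 < 15 — winning move (to 3).
That gives 1 winning move.

1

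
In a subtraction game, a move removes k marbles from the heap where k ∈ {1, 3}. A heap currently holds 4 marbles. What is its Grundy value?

0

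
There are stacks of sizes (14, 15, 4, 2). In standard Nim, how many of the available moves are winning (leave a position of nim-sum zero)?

3

Nim-sum: 14 XOR 15 XOR 4 XOR 2 = 7.
The overall nim-sum is X = 7. A stack of size p has a winning move iff p XOR X < p (reduce it to p XOR X).
  14: 14 XOR 7 = 9 < 14 — winning move (to 9).
  15: 15 XOR 7 = 8 < 15 — winning move (to 8).
  4: 4 XOR 7 = 3 < 4 — winning move (to 3).
  2: 2 XOR 7 = 5 ≥ 2 — no move.
That gives 3 winning moves.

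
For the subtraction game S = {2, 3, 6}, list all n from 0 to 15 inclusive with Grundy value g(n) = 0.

Build the Grundy sequence with g(k) = mex{g(k−s) : s ∈ {2, 3, 6}, s ≤ k}:
k:     0  1  2  3  4  5  6  7  8  9 10 11 12 13 14 15
g(k):  0  0  1  1  2  0  3  1  2  0  0  1  1  2  0  3
The P-positions (g = 0) in 0..15 are 0, 1, 5, 9, 10, 14.

0, 1, 5, 9, 10, 14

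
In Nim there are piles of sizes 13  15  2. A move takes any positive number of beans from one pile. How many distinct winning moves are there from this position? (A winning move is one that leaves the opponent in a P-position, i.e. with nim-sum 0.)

0

Bitwise XOR of the heap sizes:
  1101  (13)
  1111  (15)
  0010  (2)
  ----
  0000  (0)
The nim-sum is already 0, so every move leaves a nonzero nim-sum — there are no winning moves.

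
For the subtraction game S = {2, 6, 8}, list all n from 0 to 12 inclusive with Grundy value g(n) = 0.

Build the Grundy sequence with g(k) = mex{g(k−s) : s ∈ {2, 6, 8}, s ≤ k}:
k:     0  1  2  3  4  5  6  7  8  9 10 11 12
g(k):  0  0  1  1  0  0  1  1  2  2  3  3  2
The P-positions (g = 0) in 0..12 are 0, 1, 4, 5.

0, 1, 4, 5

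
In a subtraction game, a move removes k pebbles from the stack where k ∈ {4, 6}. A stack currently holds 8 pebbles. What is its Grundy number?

2

Build the Grundy sequence with g(k) = mex{g(k−s) : s ∈ {4, 6}, s ≤ k}:
g(0) = mex{} = 0
g(1) = mex{} = 0
g(2) = mex{} = 0
g(3) = mex{} = 0
g(4) = mex{0} = 1
g(5) = mex{0} = 1
g(6) = mex{0} = 1
g(7) = mex{0} = 1
g(8) = mex{0,1} = 2
So g(8) = 2.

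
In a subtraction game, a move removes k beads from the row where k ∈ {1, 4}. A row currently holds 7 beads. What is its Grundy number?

Compute g(0), g(1), … for moves {1, 4}:
g(0) = mex{} = 0
g(1) = mex{0} = 1
g(2) = mex{1} = 0
g(3) = mex{0} = 1
g(4) = mex{0,1} = 2
g(5) = mex{1,2} = 0
g(6) = mex{0} = 1
g(7) = mex{1} = 0
So g(7) = 0.

0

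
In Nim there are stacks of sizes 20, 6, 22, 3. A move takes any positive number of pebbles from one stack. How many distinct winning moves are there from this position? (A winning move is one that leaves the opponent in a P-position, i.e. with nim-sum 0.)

3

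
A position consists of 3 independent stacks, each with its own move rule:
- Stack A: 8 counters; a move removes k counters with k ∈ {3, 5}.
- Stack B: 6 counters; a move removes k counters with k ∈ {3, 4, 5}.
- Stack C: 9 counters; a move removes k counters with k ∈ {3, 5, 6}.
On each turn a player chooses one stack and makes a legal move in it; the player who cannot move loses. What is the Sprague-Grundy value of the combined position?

For stack A, compute g(0), g(1), … with moves {3, 5}:
k:     0  1  2  3  4  5  6  7  8
g(k):  0  0  0  1  1  1  2  2  0
So g(8) = 0.
Grundy values for stack B (subtraction set {3, 4, 5}):
g(0) = mex{} = 0
g(1) = mex{} = 0
g(2) = mex{} = 0
g(3) = mex{0} = 1
g(4) = mex{0} = 1
g(5) = mex{0} = 1
g(6) = mex{0,1} = 2
So g(6) = 2.
Build the Grundy sequence for stack C with g(k) = mex{g(k−s) : s ∈ {3, 5, 6}, s ≤ k}:
g(0) = mex{} = 0
g(1) = mex{} = 0
g(2) = mex{} = 0
g(3) = mex{0} = 1
g(4) = mex{0} = 1
g(5) = mex{0} = 1
g(6) = mex{0,1} = 2
g(7) = mex{0,1} = 2
g(8) = mex{0,1} = 2
g(9) = mex{1,2} = 0
So g(9) = 0.
By the Sprague-Grundy theorem, the Grundy value of a sum of independent games is the XOR of the component values.
Combined value = 0 XOR 2 XOR 0 = 2.

2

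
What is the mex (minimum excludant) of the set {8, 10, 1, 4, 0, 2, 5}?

3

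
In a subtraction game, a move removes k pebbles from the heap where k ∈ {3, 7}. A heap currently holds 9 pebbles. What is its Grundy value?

Build the Grundy sequence with g(k) = mex{g(k−s) : s ∈ {3, 7}, s ≤ k}:
k:     0  1  2  3  4  5  6  7  8  9
g(k):  0  0  0  1  1  1  0  2  2  1
So g(9) = 1.

1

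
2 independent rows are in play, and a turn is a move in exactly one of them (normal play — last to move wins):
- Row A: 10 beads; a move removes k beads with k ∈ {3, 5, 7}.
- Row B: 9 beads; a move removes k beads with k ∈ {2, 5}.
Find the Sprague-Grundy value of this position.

1

Grundy values for row A (subtraction set {3, 5, 7}):
g(0) = mex{} = 0
g(1) = mex{} = 0
g(2) = mex{} = 0
g(3) = mex{0} = 1
g(4) = mex{0} = 1
g(5) = mex{0} = 1
g(6) = mex{0,1} = 2
g(7) = mex{0,1} = 2
g(8) = mex{0,1} = 2
g(9) = mex{0,1,2} = 3
g(10) = mex{1,2} = 0
So g(10) = 0.
Grundy values for row B (subtraction set {2, 5}):
k:     0  1  2  3  4  5  6  7  8  9
g(k):  0  0  1  1  0  2  1  0  0  1
So g(9) = 1.
The value of a disjunctive sum is the nim-sum of the parts.
Combined value = 0 XOR 1 = 1.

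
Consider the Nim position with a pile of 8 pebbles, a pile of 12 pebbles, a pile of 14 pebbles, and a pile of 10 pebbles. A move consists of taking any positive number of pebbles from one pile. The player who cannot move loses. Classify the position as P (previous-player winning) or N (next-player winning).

Nim-sum: 8 ⊕ 12 ⊕ 14 ⊕ 10 = 0.
The nim-sum is 0, so this is a P-position: the player to move is in a losing position under optimal play.

P-position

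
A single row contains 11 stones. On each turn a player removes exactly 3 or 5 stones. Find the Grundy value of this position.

1

Compute g(0), g(1), … for moves {3, 5}:
k:     0  1  2  3  4  5  6  7  8  9 10 11
g(k):  0  0  0  1  1  1  2  2  0  0  0  1
So g(11) = 1.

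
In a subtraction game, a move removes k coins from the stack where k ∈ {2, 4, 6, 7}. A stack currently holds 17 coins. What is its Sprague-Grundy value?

4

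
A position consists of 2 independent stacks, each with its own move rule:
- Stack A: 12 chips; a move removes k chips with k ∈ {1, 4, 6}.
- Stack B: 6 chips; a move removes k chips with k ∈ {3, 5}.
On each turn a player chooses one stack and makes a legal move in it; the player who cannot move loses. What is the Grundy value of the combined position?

2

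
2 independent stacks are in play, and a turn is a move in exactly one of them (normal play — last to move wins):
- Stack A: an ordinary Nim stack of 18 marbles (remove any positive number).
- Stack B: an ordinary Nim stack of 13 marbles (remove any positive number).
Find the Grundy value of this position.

Stack A is a plain Nim stack of size 18, so its Grundy value is 18.
Stack B is a plain Nim stack of size 13, so its Grundy value is 13.
By the Sprague-Grundy theorem, the Grundy value of a sum of independent games is the XOR of the component values.
Combined value = 18 ⊕ 13 = 31.

31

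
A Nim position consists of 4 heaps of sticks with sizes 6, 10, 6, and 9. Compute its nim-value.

3

Write each in binary and XOR column by column:
  0110  (6)
  1010  (10)
  0110  (6)
  1001  (9)
  ----
  0011  (3)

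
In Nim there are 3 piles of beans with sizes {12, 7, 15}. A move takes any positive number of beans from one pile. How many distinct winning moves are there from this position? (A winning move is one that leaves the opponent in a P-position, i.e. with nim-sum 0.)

3

Compute the nim-sum pairwise:
12 ^ 7 = 11
11 ^ 15 = 4
The overall nim-sum is X = 4. A pile of size p has a winning move iff p XOR X < p (reduce it to p XOR X).
  12: 12 XOR 4 = 8 < 12 — winning move (to 8).
  7: 7 XOR 4 = 3 < 7 — winning move (to 3).
  15: 15 XOR 4 = 11 < 15 — winning move (to 11).
That gives 3 winning moves.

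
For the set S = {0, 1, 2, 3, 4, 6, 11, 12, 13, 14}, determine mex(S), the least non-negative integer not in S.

5

The values 0, 1, 2, 3, 4 are all present; 5 is the first non-negative integer missing from the set.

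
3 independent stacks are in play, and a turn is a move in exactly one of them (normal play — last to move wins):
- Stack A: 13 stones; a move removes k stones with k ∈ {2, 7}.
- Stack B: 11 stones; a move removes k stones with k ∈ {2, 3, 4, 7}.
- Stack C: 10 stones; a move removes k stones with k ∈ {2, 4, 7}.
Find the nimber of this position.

Grundy values for stack A (subtraction set {2, 7}):
k:     0  1  2  3  4  5  6  7  8  9 10 11 12 13
g(k):  0  0  1  1  0  0  1  1  2  0  0  1  1  0
So g(13) = 0.
Build the Grundy sequence for stack B with g(k) = mex{g(k−s) : s ∈ {2, 3, 4, 7}, s ≤ k}:
k:     0  1  2  3  4  5  6  7  8  9 10 11
g(k):  0  0  1  1  2  2  0  3  1  4  2  0
So g(11) = 0.
Grundy values for stack C (subtraction set {2, 4, 7}):
g(0) = mex{} = 0
g(1) = mex{} = 0
g(2) = mex{0} = 1
g(3) = mex{0} = 1
g(4) = mex{0,1} = 2
g(5) = mex{0,1} = 2
g(6) = mex{1,2} = 0
g(7) = mex{0,1,2} = 3
g(8) = mex{0,2} = 1
g(9) = mex{1,2,3} = 0
g(10) = mex{0,1} = 2
So g(10) = 2.
By the Sprague-Grundy theorem, the Grundy value of a sum of independent games is the XOR of the component values.
Combined value = 0 ⊕ 0 ⊕ 2 = 2.

2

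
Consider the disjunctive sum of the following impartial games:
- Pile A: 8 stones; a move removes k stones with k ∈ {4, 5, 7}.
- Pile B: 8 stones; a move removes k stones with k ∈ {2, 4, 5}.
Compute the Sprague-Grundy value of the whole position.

2

Grundy values for pile A (subtraction set {4, 5, 7}):
k:     0  1  2  3  4  5  6  7  8
g(k):  0  0  0  0  1  1  1  1  2
So g(8) = 2.
Grundy values for pile B (subtraction set {2, 4, 5}):
g(0) = mex{} = 0
g(1) = mex{} = 0
g(2) = mex{0} = 1
g(3) = mex{0} = 1
g(4) = mex{0,1} = 2
g(5) = mex{0,1} = 2
g(6) = mex{0,1,2} = 3
g(7) = mex{1,2} = 0
g(8) = mex{1,2,3} = 0
So g(8) = 0.
By the Sprague-Grundy theorem, the Grundy value of a sum of independent games is the XOR of the component values.
Combined value = 2 XOR 0 = 2.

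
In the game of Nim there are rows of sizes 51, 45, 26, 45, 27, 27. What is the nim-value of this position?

41

Write each in binary and XOR column by column:
  110011  (51)
  101101  (45)
  011010  (26)
  101101  (45)
  011011  (27)
  011011  (27)
  ------
  101001  (41)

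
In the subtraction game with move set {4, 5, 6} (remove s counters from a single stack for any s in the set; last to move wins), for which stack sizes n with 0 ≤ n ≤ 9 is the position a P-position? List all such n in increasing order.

Compute g(0), g(1), … for moves {4, 5, 6}:
k:     0  1  2  3  4  5  6  7  8  9
g(k):  0  0  0  0  1  1  1  1  2  2
The P-positions (g = 0) in 0..9 are 0, 1, 2, 3.

0, 1, 2, 3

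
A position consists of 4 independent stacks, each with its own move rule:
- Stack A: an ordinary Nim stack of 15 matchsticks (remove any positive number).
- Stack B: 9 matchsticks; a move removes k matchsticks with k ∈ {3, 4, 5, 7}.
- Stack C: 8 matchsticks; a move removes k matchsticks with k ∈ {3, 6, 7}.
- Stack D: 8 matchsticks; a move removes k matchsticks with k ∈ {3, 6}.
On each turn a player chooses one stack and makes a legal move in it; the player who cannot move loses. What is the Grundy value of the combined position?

Stack A is a plain Nim stack of size 15, so its Grundy value is 15.
For stack B, compute g(0), g(1), … with moves {3, 4, 5, 7}:
g(0) = mex{} = 0
g(1) = mex{} = 0
g(2) = mex{} = 0
g(3) = mex{0} = 1
g(4) = mex{0} = 1
g(5) = mex{0} = 1
g(6) = mex{0,1} = 2
g(7) = mex{0,1} = 2
g(8) = mex{0,1} = 2
g(9) = mex{0,1,2} = 3
So g(9) = 3.
Build the Grundy sequence for stack C with g(k) = mex{g(k−s) : s ∈ {3, 6, 7}, s ≤ k}:
g(0) = mex{} = 0
g(1) = mex{} = 0
g(2) = mex{} = 0
g(3) = mex{0} = 1
g(4) = mex{0} = 1
g(5) = mex{0} = 1
g(6) = mex{0,1} = 2
g(7) = mex{0,1} = 2
g(8) = mex{0,1} = 2
So g(8) = 2.
Build the Grundy sequence for stack D with g(k) = mex{g(k−s) : s ∈ {3, 6}, s ≤ k}:
g(0) = mex{} = 0
g(1) = mex{} = 0
g(2) = mex{} = 0
g(3) = mex{0} = 1
g(4) = mex{0} = 1
g(5) = mex{0} = 1
g(6) = mex{0,1} = 2
g(7) = mex{0,1} = 2
g(8) = mex{0,1} = 2
So g(8) = 2.
By the Sprague-Grundy theorem, the Grundy value of a sum of independent games is the XOR of the component values.
Combined value = 15 XOR 3 XOR 2 XOR 2 = 12.

12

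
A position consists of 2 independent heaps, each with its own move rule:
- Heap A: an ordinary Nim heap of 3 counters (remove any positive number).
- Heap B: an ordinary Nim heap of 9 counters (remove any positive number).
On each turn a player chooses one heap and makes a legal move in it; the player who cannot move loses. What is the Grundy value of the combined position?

10

Heap A is a plain Nim heap of size 3, so its Grundy value is 3.
Heap B is a plain Nim heap of size 9, so its Grundy value is 9.
By the Sprague-Grundy theorem, the Grundy value of a sum of independent games is the XOR of the component values.
Combined value = 3 XOR 9 = 10.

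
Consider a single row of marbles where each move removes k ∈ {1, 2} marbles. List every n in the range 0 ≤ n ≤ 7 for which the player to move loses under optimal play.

0, 3, 6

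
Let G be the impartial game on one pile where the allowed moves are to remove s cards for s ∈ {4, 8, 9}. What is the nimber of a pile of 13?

0

Build the Grundy sequence with g(k) = mex{g(k−s) : s ∈ {4, 8, 9}, s ≤ k}:
k:     0  1  2  3  4  5  6  7  8  9 10 11 12 13
g(k):  0  0  0  0  1  1  1  1  2  2  2  2  3  0
So g(13) = 0.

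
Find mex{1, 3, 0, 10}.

2

The values 0, 1 are all present; 2 is the first non-negative integer missing from the set.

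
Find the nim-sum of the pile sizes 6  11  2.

Bitwise XOR of the heap sizes:
  0110  (6)
  1011  (11)
  0010  (2)
  ----
  1111  (15)

15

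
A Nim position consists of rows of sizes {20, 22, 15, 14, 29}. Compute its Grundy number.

30

Write each in binary and XOR column by column:
  10100  (20)
  10110  (22)
  01111  (15)
  01110  (14)
  11101  (29)
  -----
  11110  (30)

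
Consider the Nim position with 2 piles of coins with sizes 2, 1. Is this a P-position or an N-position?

Nim-sum: 2 ^ 1 = 3.
The nim-sum is 3 ≠ 0, so this is an N-position: the player to move can win.

N-position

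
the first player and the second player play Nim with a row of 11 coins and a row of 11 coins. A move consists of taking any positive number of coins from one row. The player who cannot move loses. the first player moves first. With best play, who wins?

the second player wins

In binary:
  1011  (11)
  1011  (11)
  ----
  0000  (0)
The nim-sum is 0, so this is a P-position: the player to move is in a losing position under optimal play; the first player is about to move from it and so loses — the second player wins.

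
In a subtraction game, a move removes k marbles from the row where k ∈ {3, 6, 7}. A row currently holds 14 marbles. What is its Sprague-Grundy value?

Compute g(0), g(1), … for moves {3, 6, 7}:
k:     0  1  2  3  4  5  6  7  8  9 10 11 12 13 14
g(k):  0  0  0  1  1  1  2  2  2  3  0  0  0  1  1
So g(14) = 1.

1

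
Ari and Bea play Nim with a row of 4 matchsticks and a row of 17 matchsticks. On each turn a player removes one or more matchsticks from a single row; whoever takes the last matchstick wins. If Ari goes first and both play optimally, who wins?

Ari wins

Write each in binary and XOR column by column:
  00100  (4)
  10001  (17)
  -----
  10101  (21)
The nim-sum is 21 ≠ 0, so this is an N-position: the player to move can win; Ari has a winning move.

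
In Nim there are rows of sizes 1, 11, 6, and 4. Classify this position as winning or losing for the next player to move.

Winning position

Bitwise XOR of the heap sizes:
  0001  (1)
  1011  (11)
  0110  (6)
  0100  (4)
  ----
  1000  (8)
The nim-sum is 8 ≠ 0, so this is an N-position: the player to move can win.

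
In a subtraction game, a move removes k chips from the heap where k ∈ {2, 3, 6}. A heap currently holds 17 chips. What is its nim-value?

2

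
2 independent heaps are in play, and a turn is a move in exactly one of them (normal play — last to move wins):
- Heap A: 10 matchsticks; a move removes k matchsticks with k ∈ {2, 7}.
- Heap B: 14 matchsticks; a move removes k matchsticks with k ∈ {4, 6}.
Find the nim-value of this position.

1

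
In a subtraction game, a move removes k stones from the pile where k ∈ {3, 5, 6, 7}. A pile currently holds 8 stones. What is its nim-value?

2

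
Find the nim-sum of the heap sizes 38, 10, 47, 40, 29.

54

Nim-sum: 38 ^ 10 ^ 47 ^ 40 ^ 29 = 54.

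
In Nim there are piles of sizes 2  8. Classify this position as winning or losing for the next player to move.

Nim-sum: 2 ⊕ 8 = 10.
The nim-sum is 10 ≠ 0, so this is an N-position: the player to move can win.

Winning position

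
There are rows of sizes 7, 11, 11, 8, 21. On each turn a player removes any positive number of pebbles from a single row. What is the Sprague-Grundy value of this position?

Compute the nim-sum pairwise:
7 XOR 11 = 12
12 XOR 11 = 7
7 XOR 8 = 15
15 XOR 21 = 26

26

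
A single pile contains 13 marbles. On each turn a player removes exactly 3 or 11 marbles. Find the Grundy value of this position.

2

Compute g(0), g(1), … for moves {3, 11}:
k:     0  1  2  3  4  5  6  7  8  9 10 11 12 13
g(k):  0  0  0  1  1  1  0  0  0  1  1  1  2  2
So g(13) = 2.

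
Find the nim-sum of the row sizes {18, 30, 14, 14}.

12

Write each in binary and XOR column by column:
  10010  (18)
  11110  (30)
  01110  (14)
  01110  (14)
  -----
  01100  (12)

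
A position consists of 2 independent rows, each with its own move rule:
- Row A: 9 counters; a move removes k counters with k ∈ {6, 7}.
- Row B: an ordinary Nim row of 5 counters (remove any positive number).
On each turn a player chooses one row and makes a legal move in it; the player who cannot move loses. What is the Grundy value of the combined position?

4

Grundy values for row A (subtraction set {6, 7}):
g(0) = mex{} = 0
g(1) = mex{} = 0
g(2) = mex{} = 0
g(3) = mex{} = 0
g(4) = mex{} = 0
g(5) = mex{} = 0
g(6) = mex{0} = 1
g(7) = mex{0} = 1
g(8) = mex{0} = 1
g(9) = mex{0} = 1
So g(9) = 1.
Row B is a plain Nim row of size 5, so its Grundy value is 5.
The value of a disjunctive sum is the nim-sum of the parts.
Combined value = 1 ⊕ 5 = 4.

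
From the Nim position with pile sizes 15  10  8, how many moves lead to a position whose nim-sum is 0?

Write each in binary and XOR column by column:
  1111  (15)
  1010  (10)
  1000  (8)
  ----
  1101  (13)
The overall nim-sum is X = 13. A pile of size p has a winning move iff p XOR X < p (reduce it to p XOR X).
  15: 15 XOR 13 = 2 < 15 — winning move (to 2).
  10: 10 XOR 13 = 7 < 10 — winning move (to 7).
  8: 8 XOR 13 = 5 < 8 — winning move (to 5).
That gives 3 winning moves.

3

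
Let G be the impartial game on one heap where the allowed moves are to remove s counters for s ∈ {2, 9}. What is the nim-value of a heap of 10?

1

Build the Grundy sequence with g(k) = mex{g(k−s) : s ∈ {2, 9}, s ≤ k}:
k:     0  1  2  3  4  5  6  7  8  9 10
g(k):  0  0  1  1  0  0  1  1  0  2  1
So g(10) = 1.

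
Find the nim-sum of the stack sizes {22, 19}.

5

In binary:
  10110  (22)
  10011  (19)
  -----
  00101  (5)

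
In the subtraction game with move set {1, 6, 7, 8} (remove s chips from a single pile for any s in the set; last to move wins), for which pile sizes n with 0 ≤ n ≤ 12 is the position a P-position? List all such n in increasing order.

0, 2, 4

Build the Grundy sequence with g(k) = mex{g(k−s) : s ∈ {1, 6, 7, 8}, s ≤ k}:
g(0) = mex{} = 0
g(1) = mex{0} = 1
g(2) = mex{1} = 0
g(3) = mex{0} = 1
g(4) = mex{1} = 0
g(5) = mex{0} = 1
g(6) = mex{0,1} = 2
g(7) = mex{0,1,2} = 3
g(8) = mex{0,1,3} = 2
g(9) = mex{0,1,2} = 3
g(10) = mex{0,1,3} = 2
g(11) = mex{0,1,2} = 3
g(12) = mex{0,1,2,3} = 4
The P-positions (g = 0) in 0..12 are 0, 2, 4.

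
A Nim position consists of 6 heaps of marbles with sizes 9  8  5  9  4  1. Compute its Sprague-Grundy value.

8

Compute the nim-sum pairwise:
9 ⊕ 8 = 1
1 ⊕ 5 = 4
4 ⊕ 9 = 13
13 ⊕ 4 = 9
9 ⊕ 1 = 8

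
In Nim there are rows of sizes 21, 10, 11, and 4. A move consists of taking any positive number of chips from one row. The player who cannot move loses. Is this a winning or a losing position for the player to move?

Winning position

Nim-sum: 21 ⊕ 10 ⊕ 11 ⊕ 4 = 16.
The nim-sum is 16 ≠ 0, so this is an N-position: the player to move can win.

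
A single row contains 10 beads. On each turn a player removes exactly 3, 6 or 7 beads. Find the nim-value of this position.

Build the Grundy sequence with g(k) = mex{g(k−s) : s ∈ {3, 6, 7}, s ≤ k}:
k:     0  1  2  3  4  5  6  7  8  9 10
g(k):  0  0  0  1  1  1  2  2  2  3  0
So g(10) = 0.

0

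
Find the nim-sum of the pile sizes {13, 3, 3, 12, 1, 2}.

2

Nim-sum: 13 ^ 3 ^ 3 ^ 12 ^ 1 ^ 2 = 2.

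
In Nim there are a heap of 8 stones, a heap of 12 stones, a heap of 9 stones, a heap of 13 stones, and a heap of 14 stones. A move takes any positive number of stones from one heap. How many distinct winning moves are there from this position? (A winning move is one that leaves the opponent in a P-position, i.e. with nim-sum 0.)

Compute the nim-sum pairwise:
8 ⊕ 12 = 4
4 ⊕ 9 = 13
13 ⊕ 13 = 0
0 ⊕ 14 = 14
The overall nim-sum is X = 14. A heap of size p has a winning move iff p XOR X < p (reduce it to p XOR X).
  8: 8 XOR 14 = 6 < 8 — winning move (to 6).
  12: 12 XOR 14 = 2 < 12 — winning move (to 2).
  9: 9 XOR 14 = 7 < 9 — winning move (to 7).
  13: 13 XOR 14 = 3 < 13 — winning move (to 3).
  14: 14 XOR 14 = 0 < 14 — winning move (to 0).
That gives 5 winning moves.

5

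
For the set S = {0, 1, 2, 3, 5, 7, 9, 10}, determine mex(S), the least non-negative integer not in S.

4

The values 0, 1, 2, 3 are all present; 4 is the first non-negative integer missing from the set.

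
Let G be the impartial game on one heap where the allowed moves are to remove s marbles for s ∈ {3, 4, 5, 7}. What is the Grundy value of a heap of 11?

0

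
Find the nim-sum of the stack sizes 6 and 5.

3

Nim-sum: 6 XOR 5 = 3.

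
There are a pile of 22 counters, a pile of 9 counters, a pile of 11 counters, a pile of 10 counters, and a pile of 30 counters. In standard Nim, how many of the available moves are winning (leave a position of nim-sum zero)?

Compute the nim-sum pairwise:
22 ^ 9 = 31
31 ^ 11 = 20
20 ^ 10 = 30
30 ^ 30 = 0
The nim-sum is already 0, so every move leaves a nonzero nim-sum — there are no winning moves.

0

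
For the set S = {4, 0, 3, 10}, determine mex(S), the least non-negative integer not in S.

1

0 is in the set but 1 is not, so the mex is 1.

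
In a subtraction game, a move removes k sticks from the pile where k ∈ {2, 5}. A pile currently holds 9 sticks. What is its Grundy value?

1

Compute g(0), g(1), … for moves {2, 5}:
g(0) = mex{} = 0
g(1) = mex{} = 0
g(2) = mex{0} = 1
g(3) = mex{0} = 1
g(4) = mex{1} = 0
g(5) = mex{0,1} = 2
g(6) = mex{0} = 1
g(7) = mex{1,2} = 0
g(8) = mex{1} = 0
g(9) = mex{0} = 1
So g(9) = 1.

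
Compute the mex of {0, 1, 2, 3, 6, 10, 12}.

4

The values 0, 1, 2, 3 are all present; 4 is the first non-negative integer missing from the set.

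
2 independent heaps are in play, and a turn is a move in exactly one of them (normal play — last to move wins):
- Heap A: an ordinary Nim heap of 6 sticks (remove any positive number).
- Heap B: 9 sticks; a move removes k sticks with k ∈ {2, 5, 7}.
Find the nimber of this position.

Heap A is a plain Nim heap of size 6, so its Grundy value is 6.
Build the Grundy sequence for heap B with g(k) = mex{g(k−s) : s ∈ {2, 5, 7}, s ≤ k}:
g(0) = mex{} = 0
g(1) = mex{} = 0
g(2) = mex{0} = 1
g(3) = mex{0} = 1
g(4) = mex{1} = 0
g(5) = mex{0,1} = 2
g(6) = mex{0} = 1
g(7) = mex{0,1,2} = 3
g(8) = mex{0,1} = 2
g(9) = mex{0,1,3} = 2
So g(9) = 2.
The value of a disjunctive sum is the nim-sum of the parts.
Combined value = 6 XOR 2 = 4.

4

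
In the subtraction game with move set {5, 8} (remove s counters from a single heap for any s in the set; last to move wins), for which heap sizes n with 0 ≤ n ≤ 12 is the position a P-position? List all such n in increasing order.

0, 1, 2, 3, 4

Build the Grundy sequence with g(k) = mex{g(k−s) : s ∈ {5, 8}, s ≤ k}:
g(0) = mex{} = 0
g(1) = mex{} = 0
g(2) = mex{} = 0
g(3) = mex{} = 0
g(4) = mex{} = 0
g(5) = mex{0} = 1
g(6) = mex{0} = 1
g(7) = mex{0} = 1
g(8) = mex{0} = 1
g(9) = mex{0} = 1
g(10) = mex{0,1} = 2
g(11) = mex{0,1} = 2
g(12) = mex{0,1} = 2
The P-positions (g = 0) in 0..12 are 0, 1, 2, 3, 4.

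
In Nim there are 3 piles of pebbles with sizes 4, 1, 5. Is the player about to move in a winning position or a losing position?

Losing position

Bitwise XOR of the heap sizes:
  100  (4)
  001  (1)
  101  (5)
  ---
  000  (0)
The nim-sum is 0, so this is a P-position: the player to move is in a losing position under optimal play.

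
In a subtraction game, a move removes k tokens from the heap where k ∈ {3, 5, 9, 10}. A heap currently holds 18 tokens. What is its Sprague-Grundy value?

1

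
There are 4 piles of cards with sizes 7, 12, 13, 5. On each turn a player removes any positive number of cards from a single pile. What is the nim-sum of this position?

Nim-sum: 7 XOR 12 XOR 13 XOR 5 = 3.

3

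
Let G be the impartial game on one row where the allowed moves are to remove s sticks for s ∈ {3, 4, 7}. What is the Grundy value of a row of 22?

0

Compute g(0), g(1), … for moves {3, 4, 7}:
k:     0  1  2  3  4  5  6  7  8  9 10 11 12 13 14 15 16 17 18 19 20 21 22
g(k):  0  0  0  1  1  1  2  2  2  3  0  0  0  1  1  1  2  2  2  3  0  0  0
So g(22) = 0.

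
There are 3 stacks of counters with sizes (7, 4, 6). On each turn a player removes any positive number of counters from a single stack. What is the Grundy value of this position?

5

Compute the nim-sum pairwise:
7 XOR 4 = 3
3 XOR 6 = 5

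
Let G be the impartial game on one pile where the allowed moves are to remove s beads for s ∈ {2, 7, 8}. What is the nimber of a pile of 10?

0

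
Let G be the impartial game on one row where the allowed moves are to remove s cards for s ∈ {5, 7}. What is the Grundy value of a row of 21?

Build the Grundy sequence with g(k) = mex{g(k−s) : s ∈ {5, 7}, s ≤ k}:
k:     0  1  2  3  4  5  6  7  8  9 10 11 12 13 14 15 16 17 18 19 20 21
g(k):  0  0  0  0  0  1  1  1  1  1  2  2  0  0  0  0  0  1  1  1  1  1
So g(21) = 1.

1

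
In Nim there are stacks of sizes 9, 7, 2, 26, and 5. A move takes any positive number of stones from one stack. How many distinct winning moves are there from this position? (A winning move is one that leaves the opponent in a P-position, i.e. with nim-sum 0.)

Nim-sum: 9 XOR 7 XOR 2 XOR 26 XOR 5 = 19.
The overall nim-sum is X = 19. A stack of size p has a winning move iff p XOR X < p (reduce it to p XOR X).
  9: 9 XOR 19 = 26 ≥ 9 — no move.
  7: 7 XOR 19 = 20 ≥ 7 — no move.
  2: 2 XOR 19 = 17 ≥ 2 — no move.
  26: 26 XOR 19 = 9 < 26 — winning move (to 9).
  5: 5 XOR 19 = 22 ≥ 5 — no move.
That gives 1 winning move.

1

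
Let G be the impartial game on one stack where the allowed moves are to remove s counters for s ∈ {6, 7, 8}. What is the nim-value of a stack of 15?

Compute g(0), g(1), … for moves {6, 7, 8}:
k:     0  1  2  3  4  5  6  7  8  9 10 11 12 13 14 15
g(k):  0  0  0  0  0  0  1  1  1  1  1  1  2  2  0  0
So g(15) = 0.

0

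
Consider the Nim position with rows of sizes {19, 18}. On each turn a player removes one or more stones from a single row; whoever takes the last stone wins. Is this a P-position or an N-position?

N-position

Bitwise XOR of the heap sizes:
  10011  (19)
  10010  (18)
  -----
  00001  (1)
The nim-sum is 1 ≠ 0, so this is an N-position: the player to move can win.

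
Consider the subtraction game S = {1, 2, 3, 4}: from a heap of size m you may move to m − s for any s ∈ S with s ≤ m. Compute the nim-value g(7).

2

Build the Grundy sequence with g(k) = mex{g(k−s) : s ∈ {1, 2, 3, 4}, s ≤ k}:
k:     0  1  2  3  4  5  6  7
g(k):  0  1  2  3  4  0  1  2
So g(7) = 2.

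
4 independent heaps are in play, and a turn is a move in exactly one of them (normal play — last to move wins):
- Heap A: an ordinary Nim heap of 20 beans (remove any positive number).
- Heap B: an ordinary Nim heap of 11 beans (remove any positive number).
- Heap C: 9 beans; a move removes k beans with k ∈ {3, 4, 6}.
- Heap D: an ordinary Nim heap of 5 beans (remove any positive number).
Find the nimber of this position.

Heap A is a plain Nim heap of size 20, so its Grundy value is 20.
Heap B is a plain Nim heap of size 11, so its Grundy value is 11.
For heap C, compute g(0), g(1), … with moves {3, 4, 6}:
k:     0  1  2  3  4  5  6  7  8  9
g(k):  0  0  0  1  1  1  2  2  2  0
So g(9) = 0.
Heap D is a plain Nim heap of size 5, so its Grundy value is 5.
The value of a disjunctive sum is the nim-sum of the parts.
Combined value = 20 ⊕ 11 ⊕ 0 ⊕ 5 = 26.

26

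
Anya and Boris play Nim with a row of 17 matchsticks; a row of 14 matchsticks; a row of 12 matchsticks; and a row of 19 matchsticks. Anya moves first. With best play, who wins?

Boris wins

Compute the nim-sum pairwise:
17 XOR 14 = 31
31 XOR 12 = 19
19 XOR 19 = 0
The nim-sum is 0, so this is a P-position: the player to move is in a losing position under optimal play; Anya is about to move from it and so loses — Boris wins.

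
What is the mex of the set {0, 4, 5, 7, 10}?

1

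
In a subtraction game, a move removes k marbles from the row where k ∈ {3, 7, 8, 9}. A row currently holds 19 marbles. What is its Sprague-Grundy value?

Compute g(0), g(1), … for moves {3, 7, 8, 9}:
k:     0  1  2  3  4  5  6  7  8  9 10 11 12 13 14 15 16 17 18 19
g(k):  0  0  0  1  1  1  0  2  2  1  3  3  0  2  4  1  0  0  0  1
So g(19) = 1.

1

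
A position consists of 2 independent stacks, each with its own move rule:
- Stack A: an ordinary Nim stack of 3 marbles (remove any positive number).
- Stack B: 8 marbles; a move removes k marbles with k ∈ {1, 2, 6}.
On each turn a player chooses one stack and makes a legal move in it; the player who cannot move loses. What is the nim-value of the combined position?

Stack A is a plain Nim stack of size 3, so its Grundy value is 3.
For stack B, compute g(0), g(1), … with moves {1, 2, 6}:
g(0) = mex{} = 0
g(1) = mex{0} = 1
g(2) = mex{0,1} = 2
g(3) = mex{1,2} = 0
g(4) = mex{0,2} = 1
g(5) = mex{0,1} = 2
g(6) = mex{0,1,2} = 3
g(7) = mex{1,2,3} = 0
g(8) = mex{0,2,3} = 1
So g(8) = 1.
The value of a disjunctive sum is the nim-sum of the parts.
Combined value = 3 XOR 1 = 2.

2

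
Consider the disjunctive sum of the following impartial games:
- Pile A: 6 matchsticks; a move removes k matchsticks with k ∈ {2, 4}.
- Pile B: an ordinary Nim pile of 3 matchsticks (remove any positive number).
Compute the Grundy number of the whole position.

3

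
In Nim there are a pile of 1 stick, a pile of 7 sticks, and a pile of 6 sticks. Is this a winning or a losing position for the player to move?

Bitwise XOR of the heap sizes:
  001  (1)
  111  (7)
  110  (6)
  ---
  000  (0)
The nim-sum is 0, so this is a P-position: the player to move is in a losing position under optimal play.

Losing position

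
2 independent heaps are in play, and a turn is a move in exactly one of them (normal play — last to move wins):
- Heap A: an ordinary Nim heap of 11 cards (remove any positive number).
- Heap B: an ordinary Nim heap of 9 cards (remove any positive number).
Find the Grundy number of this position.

Heap A is a plain Nim heap of size 11, so its Grundy value is 11.
Heap B is a plain Nim heap of size 9, so its Grundy value is 9.
By the Sprague-Grundy theorem, the Grundy value of a sum of independent games is the XOR of the component values.
Combined value = 11 ⊕ 9 = 2.

2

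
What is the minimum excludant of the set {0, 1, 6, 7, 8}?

The values 0, 1 are all present; 2 is the first non-negative integer missing from the set.

2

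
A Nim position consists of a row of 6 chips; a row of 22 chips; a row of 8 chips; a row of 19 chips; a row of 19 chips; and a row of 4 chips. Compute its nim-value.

28

Write each in binary and XOR column by column:
  00110  (6)
  10110  (22)
  01000  (8)
  10011  (19)
  10011  (19)
  00100  (4)
  -----
  11100  (28)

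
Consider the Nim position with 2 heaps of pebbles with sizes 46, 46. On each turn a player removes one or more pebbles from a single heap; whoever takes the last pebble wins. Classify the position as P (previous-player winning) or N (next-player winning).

Write each in binary and XOR column by column:
  101110  (46)
  101110  (46)
  ------
  000000  (0)
The nim-sum is 0, so this is a P-position: the player to move is in a losing position under optimal play.

P-position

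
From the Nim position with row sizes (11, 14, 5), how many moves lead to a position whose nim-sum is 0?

Nim-sum: 11 ^ 14 ^ 5 = 0.
The nim-sum is already 0, so every move leaves a nonzero nim-sum — there are no winning moves.

0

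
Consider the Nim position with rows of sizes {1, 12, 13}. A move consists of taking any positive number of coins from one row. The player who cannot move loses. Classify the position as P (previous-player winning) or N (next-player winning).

P-position

Bitwise XOR of the heap sizes:
  0001  (1)
  1100  (12)
  1101  (13)
  ----
  0000  (0)
The nim-sum is 0, so this is a P-position: the player to move is in a losing position under optimal play.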